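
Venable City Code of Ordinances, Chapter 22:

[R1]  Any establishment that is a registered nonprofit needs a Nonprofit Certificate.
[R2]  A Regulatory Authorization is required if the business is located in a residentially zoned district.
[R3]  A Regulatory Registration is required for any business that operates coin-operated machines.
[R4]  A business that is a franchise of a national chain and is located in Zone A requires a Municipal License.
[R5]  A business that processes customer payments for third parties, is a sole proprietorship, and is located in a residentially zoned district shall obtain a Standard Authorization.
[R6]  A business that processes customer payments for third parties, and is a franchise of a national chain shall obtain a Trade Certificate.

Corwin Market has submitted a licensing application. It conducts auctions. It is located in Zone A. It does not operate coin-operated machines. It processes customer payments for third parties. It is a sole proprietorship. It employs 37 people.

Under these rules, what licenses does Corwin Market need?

None

[R1] is a sole proprietorship (not: is a registered nonprofit) → Nonprofit Certificate not required.
[R2] is located in Zone A (not: is located in a residentially zoned district) → Regulatory Authorization not required.
[R3] does not operate coin-operated machines → Regulatory Registration not required.
[R4] is a sole proprietorship (not: is a franchise of a national chain); is located in Zone A → Municipal License not required.
[R5] processes customer payments for third parties; is a sole proprietorship; is located in Zone A (not: is located in a residentially zoned district) → Standard Authorization not required.
[R6] processes customer payments for third parties; is a sole proprietorship (not: is a franchise of a national chain) → Trade Certificate not required.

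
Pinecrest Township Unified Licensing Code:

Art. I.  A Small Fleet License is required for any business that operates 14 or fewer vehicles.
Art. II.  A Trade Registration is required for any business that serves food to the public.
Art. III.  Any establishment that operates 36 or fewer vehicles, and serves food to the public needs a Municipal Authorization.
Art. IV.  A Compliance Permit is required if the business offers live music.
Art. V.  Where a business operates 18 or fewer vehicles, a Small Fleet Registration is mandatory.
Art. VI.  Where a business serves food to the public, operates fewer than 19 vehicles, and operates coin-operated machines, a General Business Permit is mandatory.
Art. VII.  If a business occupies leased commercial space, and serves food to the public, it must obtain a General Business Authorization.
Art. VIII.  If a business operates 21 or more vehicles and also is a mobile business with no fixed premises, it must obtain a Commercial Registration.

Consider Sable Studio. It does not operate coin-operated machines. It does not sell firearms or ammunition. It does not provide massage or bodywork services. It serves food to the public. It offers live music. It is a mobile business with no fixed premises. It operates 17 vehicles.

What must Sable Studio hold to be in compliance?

Compliance Permit, Municipal Authorization, Small Fleet Registration, Trade Registration

Art. I. vehicles 17 > 14 → Small Fleet License not required.
Art. II. serves food to the public → Trade Registration required.
Art. III. vehicles 17 ≤ 36; serves food to the public → Municipal Authorization required.
Art. IV. offers live music → Compliance Permit required.
Art. V. vehicles 17 ≤ 18 → Small Fleet Registration required.
Art. VI. serves food to the public; vehicles 17 < 19; does not operate coin-operated machines → General Business Permit not required.
Art. VII. is a mobile business with no fixed premises (not: occupies leased commercial space); serves food to the public → General Business Authorization not required.
Art. VIII. vehicles 17 < 21; is a mobile business with no fixed premises → Commercial Registration not required.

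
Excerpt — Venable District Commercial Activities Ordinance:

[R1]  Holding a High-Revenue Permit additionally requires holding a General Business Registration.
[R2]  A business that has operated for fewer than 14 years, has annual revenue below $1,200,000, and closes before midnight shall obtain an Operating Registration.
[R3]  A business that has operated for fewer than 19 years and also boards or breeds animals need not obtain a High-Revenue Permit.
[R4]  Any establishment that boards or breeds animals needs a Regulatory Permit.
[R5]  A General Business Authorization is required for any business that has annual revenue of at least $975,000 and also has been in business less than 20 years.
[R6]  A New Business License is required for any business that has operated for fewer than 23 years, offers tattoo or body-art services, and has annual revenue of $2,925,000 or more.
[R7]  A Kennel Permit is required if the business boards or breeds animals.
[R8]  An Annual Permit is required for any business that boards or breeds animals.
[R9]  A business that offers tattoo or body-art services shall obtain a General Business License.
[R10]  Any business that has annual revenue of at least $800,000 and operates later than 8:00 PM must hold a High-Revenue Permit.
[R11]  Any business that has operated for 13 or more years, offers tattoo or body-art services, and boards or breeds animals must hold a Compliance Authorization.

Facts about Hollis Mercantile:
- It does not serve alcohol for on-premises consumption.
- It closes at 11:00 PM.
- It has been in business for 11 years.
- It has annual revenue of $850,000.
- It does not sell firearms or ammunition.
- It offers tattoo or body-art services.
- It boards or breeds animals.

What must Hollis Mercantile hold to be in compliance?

[R1] High-Revenue Permit is not required → no effect.
[R2] years in business 11 < 14; revenue $850,000 < $1,200,000; closes 11:00 PM, at/before midnight → Operating Registration required.
[R3] years in business 11 < 19; boards or breeds animals → exempt from High-Revenue Permit.
[R4] boards or breeds animals → Regulatory Permit required.
[R5] revenue $850,000 < $975,000; years in business 11 < 20 → General Business Authorization not required.
[R6] years in business 11 < 23; offers tattoo or body-art services; revenue $850,000 < $2,925,000 → New Business License not required.
[R7] boards or breeds animals → Kennel Permit required.
[R8] boards or breeds animals → Annual Permit required.
[R9] offers tattoo or body-art services → General Business License required.
[R10] revenue $850,000 ≥ $800,000; closes 11:00 PM, after 8:00 PM → High-Revenue Permit required.
[R11] years in business 11 < 13; offers tattoo or body-art services; boards or breeds animals → Compliance Authorization not required.

Annual Permit, General Business License, Kennel Permit, Operating Registration, Regulatory Permit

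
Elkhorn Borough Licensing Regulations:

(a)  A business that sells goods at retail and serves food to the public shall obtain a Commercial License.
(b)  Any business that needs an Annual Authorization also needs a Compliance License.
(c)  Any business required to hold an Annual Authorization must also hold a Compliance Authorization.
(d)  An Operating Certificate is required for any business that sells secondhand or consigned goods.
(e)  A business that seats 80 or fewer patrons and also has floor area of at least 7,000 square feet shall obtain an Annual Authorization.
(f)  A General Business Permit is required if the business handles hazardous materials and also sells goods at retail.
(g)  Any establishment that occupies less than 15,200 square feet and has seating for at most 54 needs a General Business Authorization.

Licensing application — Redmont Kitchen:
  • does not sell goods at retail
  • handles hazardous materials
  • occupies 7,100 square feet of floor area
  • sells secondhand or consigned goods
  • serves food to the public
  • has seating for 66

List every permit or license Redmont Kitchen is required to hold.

Annual Authorization, Compliance Authorization, Compliance License, Operating Certificate

(a) does not sell goods at retail; serves food to the public → Commercial License not required.
(b) Annual Authorization is required → Compliance License also required.
(c) Annual Authorization is required → Compliance Authorization also required.
(d) sells secondhand or consigned goods → Operating Certificate required.
(e) seating 66 ≤ 80; floor area 7,100 square feet ≥ 7,000 square feet → Annual Authorization required.
(f) handles hazardous materials; does not sell goods at retail → General Business Permit not required.
(g) floor area 7,100 square feet < 15,200 square feet; seating 66 > 54 → General Business Authorization not required.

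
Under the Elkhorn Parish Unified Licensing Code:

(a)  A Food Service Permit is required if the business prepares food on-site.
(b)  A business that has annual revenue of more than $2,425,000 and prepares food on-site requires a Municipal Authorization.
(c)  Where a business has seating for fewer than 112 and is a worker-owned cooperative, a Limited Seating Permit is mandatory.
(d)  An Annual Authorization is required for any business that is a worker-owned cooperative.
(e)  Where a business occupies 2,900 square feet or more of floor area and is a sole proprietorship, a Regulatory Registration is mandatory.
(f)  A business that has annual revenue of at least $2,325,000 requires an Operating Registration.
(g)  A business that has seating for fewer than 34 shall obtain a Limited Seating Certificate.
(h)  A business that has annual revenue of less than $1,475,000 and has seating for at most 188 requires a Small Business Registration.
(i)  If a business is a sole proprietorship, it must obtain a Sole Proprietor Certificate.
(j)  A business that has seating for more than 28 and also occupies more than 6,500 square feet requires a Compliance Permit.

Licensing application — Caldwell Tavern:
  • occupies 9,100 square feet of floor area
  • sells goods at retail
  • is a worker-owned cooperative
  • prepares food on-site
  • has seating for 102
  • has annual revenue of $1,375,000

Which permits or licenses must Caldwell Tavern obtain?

(a) prepares food on-site → Food Service Permit required.
(b) revenue $1,375,000 ≤ $2,425,000; prepares food on-site → Municipal Authorization not required.
(c) seating 102 < 112; is a worker-owned cooperative → Limited Seating Permit required.
(d) is a worker-owned cooperative → Annual Authorization required.
(e) floor area 9,100 square feet ≥ 2,900 square feet; is a worker-owned cooperative (not: is a sole proprietorship) → Regulatory Registration not required.
(f) revenue $1,375,000 < $2,325,000 → Operating Registration not required.
(g) seating 102 ≥ 34 → Limited Seating Certificate not required.
(h) revenue $1,375,000 < $1,475,000; seating 102 ≤ 188 → Small Business Registration required.
(i) is a worker-owned cooperative (not: is a sole proprietorship) → Sole Proprietor Certificate not required.
(j) seating 102 > 28; floor area 9,100 square feet > 6,500 square feet → Compliance Permit required.

Annual Authorization, Compliance Permit, Food Service Permit, Limited Seating Permit, Small Business Registration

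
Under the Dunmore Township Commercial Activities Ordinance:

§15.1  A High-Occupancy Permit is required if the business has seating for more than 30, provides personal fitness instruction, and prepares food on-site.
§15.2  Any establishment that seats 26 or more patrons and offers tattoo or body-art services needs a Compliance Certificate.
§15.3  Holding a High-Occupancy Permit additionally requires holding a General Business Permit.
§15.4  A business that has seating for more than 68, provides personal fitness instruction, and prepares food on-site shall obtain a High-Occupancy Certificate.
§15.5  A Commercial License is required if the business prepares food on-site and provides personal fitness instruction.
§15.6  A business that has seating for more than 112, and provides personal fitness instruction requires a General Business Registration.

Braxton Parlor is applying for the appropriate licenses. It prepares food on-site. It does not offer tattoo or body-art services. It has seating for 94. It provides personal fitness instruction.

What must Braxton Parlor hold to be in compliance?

Commercial License, General Business Permit, High-Occupancy Certificate, High-Occupancy Permit

§15.1 seating 94 > 30; provides personal fitness instruction; prepares food on-site → High-Occupancy Permit required.
§15.2 seating 94 ≥ 26; does not offer tattoo or body-art services → Compliance Certificate not required.
§15.3 High-Occupancy Permit is required → General Business Permit also required.
§15.4 seating 94 > 68; provides personal fitness instruction; prepares food on-site → High-Occupancy Certificate required.
§15.5 prepares food on-site; provides personal fitness instruction → Commercial License required.
§15.6 seating 94 ≤ 112; provides personal fitness instruction → General Business Registration not required.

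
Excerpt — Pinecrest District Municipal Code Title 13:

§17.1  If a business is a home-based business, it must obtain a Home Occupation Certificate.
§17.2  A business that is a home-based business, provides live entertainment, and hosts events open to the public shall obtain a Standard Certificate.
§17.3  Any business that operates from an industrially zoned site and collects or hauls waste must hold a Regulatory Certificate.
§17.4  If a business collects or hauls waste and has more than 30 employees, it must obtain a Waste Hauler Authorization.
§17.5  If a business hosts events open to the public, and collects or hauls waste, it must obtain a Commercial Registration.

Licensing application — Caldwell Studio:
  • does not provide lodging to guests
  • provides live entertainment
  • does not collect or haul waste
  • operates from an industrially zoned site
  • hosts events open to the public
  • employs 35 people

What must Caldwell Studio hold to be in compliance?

None

§17.1 operates from an industrially zoned site (not: is a home-based business) → Home Occupation Certificate not required.
§17.2 operates from an industrially zoned site (not: is a home-based business); provides live entertainment; hosts events open to the public → Standard Certificate not required.
§17.3 operates from an industrially zoned site; does not collect or haul waste → Regulatory Certificate not required.
§17.4 does not collect or haul waste; employees 35 > 30 → Waste Hauler Authorization not required.
§17.5 hosts events open to the public; does not collect or haul waste → Commercial Registration not required.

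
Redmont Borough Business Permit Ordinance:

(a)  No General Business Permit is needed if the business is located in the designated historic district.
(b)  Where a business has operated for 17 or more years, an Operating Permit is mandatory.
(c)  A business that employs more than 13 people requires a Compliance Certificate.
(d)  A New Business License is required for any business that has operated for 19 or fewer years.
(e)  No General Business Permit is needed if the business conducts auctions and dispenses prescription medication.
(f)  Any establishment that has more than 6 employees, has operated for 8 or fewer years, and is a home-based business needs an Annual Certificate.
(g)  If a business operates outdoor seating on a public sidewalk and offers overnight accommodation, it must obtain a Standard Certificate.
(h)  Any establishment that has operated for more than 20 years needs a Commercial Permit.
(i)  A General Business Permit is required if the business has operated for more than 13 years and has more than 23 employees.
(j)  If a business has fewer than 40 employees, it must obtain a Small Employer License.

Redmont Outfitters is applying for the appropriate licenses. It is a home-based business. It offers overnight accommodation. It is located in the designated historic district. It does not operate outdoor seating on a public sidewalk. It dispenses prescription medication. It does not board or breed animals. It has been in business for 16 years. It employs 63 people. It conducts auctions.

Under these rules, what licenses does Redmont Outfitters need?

(a) is located in the designated historic district → exempt from General Business Permit.
(b) years in business 16 < 17 → Operating Permit not required.
(c) employees 63 > 13 → Compliance Certificate required.
(d) years in business 16 ≤ 19 → New Business License required.
(e) conducts auctions; dispenses prescription medication → exempt from General Business Permit.
(f) employees 63 > 6; years in business 16 > 8; is a home-based business → Annual Certificate not required.
(g) does not operate outdoor seating on a public sidewalk; offers overnight accommodation → Standard Certificate not required.
(h) years in business 16 ≤ 20 → Commercial Permit not required.
(i) years in business 16 > 13; employees 63 > 23 → General Business Permit required.
(j) employees 63 ≥ 40 → Small Employer License not required.

Compliance Certificate, New Business License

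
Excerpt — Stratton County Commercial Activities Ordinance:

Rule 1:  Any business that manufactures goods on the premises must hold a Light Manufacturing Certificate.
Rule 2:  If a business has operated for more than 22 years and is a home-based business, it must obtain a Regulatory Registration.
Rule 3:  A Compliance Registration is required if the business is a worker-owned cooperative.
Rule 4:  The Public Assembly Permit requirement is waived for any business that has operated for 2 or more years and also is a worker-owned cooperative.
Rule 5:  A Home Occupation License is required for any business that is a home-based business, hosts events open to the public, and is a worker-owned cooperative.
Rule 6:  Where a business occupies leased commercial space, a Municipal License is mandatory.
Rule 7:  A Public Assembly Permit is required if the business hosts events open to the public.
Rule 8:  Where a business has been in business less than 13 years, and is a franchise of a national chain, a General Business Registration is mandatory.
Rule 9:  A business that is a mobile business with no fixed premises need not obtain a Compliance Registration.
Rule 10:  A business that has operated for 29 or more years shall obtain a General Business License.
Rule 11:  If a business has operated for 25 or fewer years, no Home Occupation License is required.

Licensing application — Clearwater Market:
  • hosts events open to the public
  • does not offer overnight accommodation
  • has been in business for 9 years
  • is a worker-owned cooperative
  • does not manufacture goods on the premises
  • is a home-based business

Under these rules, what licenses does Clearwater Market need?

Compliance Registration

Rule 1: does not manufacture goods on the premises → Light Manufacturing Certificate not required.
Rule 2: years in business 9 ≤ 22; is a home-based business → Regulatory Registration not required.
Rule 3: is a worker-owned cooperative → Compliance Registration required.
Rule 4: years in business 9 ≥ 2; is a worker-owned cooperative → exempt from Public Assembly Permit.
Rule 5: is a home-based business; hosts events open to the public; is a worker-owned cooperative → Home Occupation License required.
Rule 6: is a home-based business (not: occupies leased commercial space) → Municipal License not required.
Rule 7: hosts events open to the public → Public Assembly Permit required.
Rule 8: years in business 9 < 13; is a worker-owned cooperative (not: is a franchise of a national chain) → General Business Registration not required.
Rule 9: is a home-based business (not: is a mobile business with no fixed premises) → Compliance Registration exemption does not apply.
Rule 10: years in business 9 < 29 → General Business License not required.
Rule 11: years in business 9 ≤ 25 → exempt from Home Occupation License.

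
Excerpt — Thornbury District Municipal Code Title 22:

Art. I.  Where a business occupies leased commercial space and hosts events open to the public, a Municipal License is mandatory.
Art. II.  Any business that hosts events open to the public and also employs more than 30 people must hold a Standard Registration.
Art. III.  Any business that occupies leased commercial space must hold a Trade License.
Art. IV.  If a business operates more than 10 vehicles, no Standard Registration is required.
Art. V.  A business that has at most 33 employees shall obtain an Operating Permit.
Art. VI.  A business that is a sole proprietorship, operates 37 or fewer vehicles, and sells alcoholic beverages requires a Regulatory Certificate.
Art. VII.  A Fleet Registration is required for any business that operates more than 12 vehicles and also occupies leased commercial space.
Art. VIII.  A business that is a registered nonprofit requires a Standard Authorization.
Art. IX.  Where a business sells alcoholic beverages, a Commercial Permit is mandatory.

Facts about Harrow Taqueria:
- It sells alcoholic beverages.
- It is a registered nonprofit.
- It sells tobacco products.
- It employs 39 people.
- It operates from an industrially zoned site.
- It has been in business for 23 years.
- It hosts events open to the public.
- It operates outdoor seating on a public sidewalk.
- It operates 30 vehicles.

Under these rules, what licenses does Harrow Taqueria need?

Art. I. operates from an industrially zoned site (not: occupies leased commercial space); hosts events open to the public → Municipal License not required.
Art. II. hosts events open to the public; employees 39 > 30 → Standard Registration required.
Art. III. operates from an industrially zoned site (not: occupies leased commercial space) → Trade License not required.
Art. IV. vehicles 30 > 10 → exempt from Standard Registration.
Art. V. employees 39 > 33 → Operating Permit not required.
Art. VI. is a registered nonprofit (not: is a sole proprietorship); vehicles 30 ≤ 37; sells alcoholic beverages → Regulatory Certificate not required.
Art. VII. vehicles 30 > 12; operates from an industrially zoned site (not: occupies leased commercial space) → Fleet Registration not required.
Art. VIII. is a registered nonprofit → Standard Authorization required.
Art. IX. sells alcoholic beverages → Commercial Permit required.

Commercial Permit, Standard Authorization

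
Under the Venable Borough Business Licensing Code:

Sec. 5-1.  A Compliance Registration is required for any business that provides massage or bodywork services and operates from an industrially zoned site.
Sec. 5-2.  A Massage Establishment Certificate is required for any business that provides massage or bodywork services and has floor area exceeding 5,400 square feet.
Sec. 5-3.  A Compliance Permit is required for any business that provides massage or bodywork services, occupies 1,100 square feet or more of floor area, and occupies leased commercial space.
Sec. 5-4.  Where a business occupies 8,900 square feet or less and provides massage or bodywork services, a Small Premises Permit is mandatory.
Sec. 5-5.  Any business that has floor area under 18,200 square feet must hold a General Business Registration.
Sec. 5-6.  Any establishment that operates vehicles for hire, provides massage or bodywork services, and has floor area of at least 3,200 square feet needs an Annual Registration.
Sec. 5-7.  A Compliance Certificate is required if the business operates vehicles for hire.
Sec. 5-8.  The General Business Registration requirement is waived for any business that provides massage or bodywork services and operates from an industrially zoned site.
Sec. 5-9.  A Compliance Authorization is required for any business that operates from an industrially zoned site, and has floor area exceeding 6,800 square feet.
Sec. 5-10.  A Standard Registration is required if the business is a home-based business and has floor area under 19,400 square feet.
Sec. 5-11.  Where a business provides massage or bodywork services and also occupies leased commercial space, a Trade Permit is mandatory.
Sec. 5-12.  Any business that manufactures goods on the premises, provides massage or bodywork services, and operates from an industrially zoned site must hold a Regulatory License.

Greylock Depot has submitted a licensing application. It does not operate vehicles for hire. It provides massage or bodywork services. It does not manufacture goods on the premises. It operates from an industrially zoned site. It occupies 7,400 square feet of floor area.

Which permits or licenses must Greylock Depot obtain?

Sec. 5-1. provides massage or bodywork services; operates from an industrially zoned site → Compliance Registration required.
Sec. 5-2. provides massage or bodywork services; floor area 7,400 square feet > 5,400 square feet → Massage Establishment Certificate required.
Sec. 5-3. provides massage or bodywork services; floor area 7,400 square feet ≥ 1,100 square feet; operates from an industrially zoned site (not: occupies leased commercial space) → Compliance Permit not required.
Sec. 5-4. floor area 7,400 square feet ≤ 8,900 square feet; provides massage or bodywork services → Small Premises Permit required.
Sec. 5-5. floor area 7,400 square feet < 18,200 square feet → General Business Registration required.
Sec. 5-6. does not operate vehicles for hire; provides massage or bodywork services; floor area 7,400 square feet ≥ 3,200 square feet → Annual Registration not required.
Sec. 5-7. does not operate vehicles for hire → Compliance Certificate not required.
Sec. 5-8. provides massage or bodywork services; operates from an industrially zoned site → exempt from General Business Registration.
Sec. 5-9. operates from an industrially zoned site; floor area 7,400 square feet > 6,800 square feet → Compliance Authorization required.
Sec. 5-10. operates from an industrially zoned site (not: is a home-based business); floor area 7,400 square feet < 19,400 square feet → Standard Registration not required.
Sec. 5-11. provides massage or bodywork services; operates from an industrially zoned site (not: occupies leased commercial space) → Trade Permit not required.
Sec. 5-12. does not manufacture goods on the premises; provides massage or bodywork services; operates from an industrially zoned site → Regulatory License not required.

Compliance Authorization, Compliance Registration, Massage Establishment Certificate, Small Premises Permit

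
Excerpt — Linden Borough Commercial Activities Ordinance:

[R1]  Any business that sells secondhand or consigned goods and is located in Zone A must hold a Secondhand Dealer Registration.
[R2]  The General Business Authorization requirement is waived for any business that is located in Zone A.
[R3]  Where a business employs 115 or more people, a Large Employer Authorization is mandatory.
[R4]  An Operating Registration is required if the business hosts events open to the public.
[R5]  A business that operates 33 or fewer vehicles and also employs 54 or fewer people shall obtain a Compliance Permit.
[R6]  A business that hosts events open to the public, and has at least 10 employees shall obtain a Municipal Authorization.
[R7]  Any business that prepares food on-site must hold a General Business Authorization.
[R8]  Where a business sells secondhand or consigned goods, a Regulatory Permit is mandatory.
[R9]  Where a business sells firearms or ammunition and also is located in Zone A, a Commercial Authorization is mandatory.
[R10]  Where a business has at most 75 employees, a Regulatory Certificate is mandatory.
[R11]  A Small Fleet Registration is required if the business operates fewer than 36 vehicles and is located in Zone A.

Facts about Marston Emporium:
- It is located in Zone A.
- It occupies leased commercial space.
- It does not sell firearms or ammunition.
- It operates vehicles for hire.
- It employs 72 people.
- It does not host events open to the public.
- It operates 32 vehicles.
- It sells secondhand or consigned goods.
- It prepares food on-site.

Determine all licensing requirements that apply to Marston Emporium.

Regulatory Certificate, Regulatory Permit, Secondhand Dealer Registration, Small Fleet Registration

[R1] sells secondhand or consigned goods; is located in Zone A → Secondhand Dealer Registration required.
[R2] is located in Zone A → exempt from General Business Authorization.
[R3] employees 72 < 115 → Large Employer Authorization not required.
[R4] does not host events open to the public → Operating Registration not required.
[R5] vehicles 32 ≤ 33; employees 72 > 54 → Compliance Permit not required.
[R6] does not host events open to the public; employees 72 ≥ 10 → Municipal Authorization not required.
[R7] prepares food on-site → General Business Authorization required.
[R8] sells secondhand or consigned goods → Regulatory Permit required.
[R9] does not sell firearms or ammunition; is located in Zone A → Commercial Authorization not required.
[R10] employees 72 ≤ 75 → Regulatory Certificate required.
[R11] vehicles 32 < 36; is located in Zone A → Small Fleet Registration required.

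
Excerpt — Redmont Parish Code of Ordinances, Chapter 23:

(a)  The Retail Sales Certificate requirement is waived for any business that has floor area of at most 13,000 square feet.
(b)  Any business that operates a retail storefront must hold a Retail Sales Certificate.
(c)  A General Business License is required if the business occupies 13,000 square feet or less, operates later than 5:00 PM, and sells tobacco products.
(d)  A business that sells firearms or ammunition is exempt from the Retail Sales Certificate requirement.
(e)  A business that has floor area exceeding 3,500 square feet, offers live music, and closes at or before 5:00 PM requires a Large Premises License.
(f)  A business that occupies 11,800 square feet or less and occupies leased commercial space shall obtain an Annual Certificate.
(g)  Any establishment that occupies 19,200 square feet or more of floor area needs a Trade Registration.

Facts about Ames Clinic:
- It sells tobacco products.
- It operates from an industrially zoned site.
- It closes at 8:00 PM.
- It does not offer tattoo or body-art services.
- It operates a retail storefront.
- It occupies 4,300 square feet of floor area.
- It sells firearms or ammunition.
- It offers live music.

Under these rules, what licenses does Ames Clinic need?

(a) floor area 4,300 square feet ≤ 13,000 square feet → exempt from Retail Sales Certificate.
(b) operates a retail storefront → Retail Sales Certificate required.
(c) floor area 4,300 square feet ≤ 13,000 square feet; closes 8:00 PM, after 5:00 PM; sells tobacco products → General Business License required.
(d) sells firearms or ammunition → exempt from Retail Sales Certificate.
(e) floor area 4,300 square feet > 3,500 square feet; offers live music; closes 8:00 PM, after 5:00 PM → Large Premises License not required.
(f) floor area 4,300 square feet ≤ 11,800 square feet; operates from an industrially zoned site (not: occupies leased commercial space) → Annual Certificate not required.
(g) floor area 4,300 square feet < 19,200 square feet → Trade Registration not required.

General Business License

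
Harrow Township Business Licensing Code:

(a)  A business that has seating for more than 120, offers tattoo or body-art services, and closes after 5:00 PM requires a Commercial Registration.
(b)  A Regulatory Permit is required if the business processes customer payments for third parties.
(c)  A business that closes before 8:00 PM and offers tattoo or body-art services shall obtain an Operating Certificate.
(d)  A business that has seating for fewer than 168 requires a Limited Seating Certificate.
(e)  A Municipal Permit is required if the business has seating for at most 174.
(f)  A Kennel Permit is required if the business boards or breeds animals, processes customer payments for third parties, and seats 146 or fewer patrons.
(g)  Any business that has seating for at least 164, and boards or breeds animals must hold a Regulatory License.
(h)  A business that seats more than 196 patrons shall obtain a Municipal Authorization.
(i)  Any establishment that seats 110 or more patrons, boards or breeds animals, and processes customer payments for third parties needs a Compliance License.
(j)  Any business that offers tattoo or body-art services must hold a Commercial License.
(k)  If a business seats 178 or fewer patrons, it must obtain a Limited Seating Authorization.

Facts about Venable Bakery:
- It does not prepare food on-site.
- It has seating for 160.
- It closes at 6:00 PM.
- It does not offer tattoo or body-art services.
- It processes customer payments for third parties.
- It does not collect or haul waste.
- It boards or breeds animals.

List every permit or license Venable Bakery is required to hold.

(a) seating 160 > 120; does not offer tattoo or body-art services; closes 6:00 PM, after 5:00 PM → Commercial Registration not required.
(b) processes customer payments for third parties → Regulatory Permit required.
(c) closes 6:00 PM, at/before 8:00 PM; does not offer tattoo or body-art services → Operating Certificate not required.
(d) seating 160 < 168 → Limited Seating Certificate required.
(e) seating 160 ≤ 174 → Municipal Permit required.
(f) boards or breeds animals; processes customer payments for third parties; seating 160 > 146 → Kennel Permit not required.
(g) seating 160 < 164; boards or breeds animals → Regulatory License not required.
(h) seating 160 ≤ 196 → Municipal Authorization not required.
(i) seating 160 ≥ 110; boards or breeds animals; processes customer payments for third parties → Compliance License required.
(j) does not offer tattoo or body-art services → Commercial License not required.
(k) seating 160 ≤ 178 → Limited Seating Authorization required.

Compliance License, Limited Seating Authorization, Limited Seating Certificate, Municipal Permit, Regulatory Permit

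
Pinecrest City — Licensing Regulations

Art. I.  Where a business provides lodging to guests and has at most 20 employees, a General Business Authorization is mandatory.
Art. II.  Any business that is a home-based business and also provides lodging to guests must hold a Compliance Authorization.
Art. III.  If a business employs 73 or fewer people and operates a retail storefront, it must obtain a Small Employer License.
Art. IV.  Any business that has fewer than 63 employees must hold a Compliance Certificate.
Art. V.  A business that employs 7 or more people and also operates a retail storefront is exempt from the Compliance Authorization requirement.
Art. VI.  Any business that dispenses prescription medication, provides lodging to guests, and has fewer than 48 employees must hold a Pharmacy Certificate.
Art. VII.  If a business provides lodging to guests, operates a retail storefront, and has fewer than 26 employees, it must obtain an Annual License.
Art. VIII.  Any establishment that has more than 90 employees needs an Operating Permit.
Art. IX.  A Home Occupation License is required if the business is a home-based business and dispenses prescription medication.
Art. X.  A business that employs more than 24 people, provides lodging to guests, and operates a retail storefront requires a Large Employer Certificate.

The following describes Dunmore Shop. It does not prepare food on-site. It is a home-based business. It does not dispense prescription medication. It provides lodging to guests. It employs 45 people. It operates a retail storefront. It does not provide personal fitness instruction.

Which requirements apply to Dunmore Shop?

Art. I. provides lodging to guests; employees 45 > 20 → General Business Authorization not required.
Art. II. is a home-based business; provides lodging to guests → Compliance Authorization required.
Art. III. employees 45 ≤ 73; operates a retail storefront → Small Employer License required.
Art. IV. employees 45 < 63 → Compliance Certificate required.
Art. V. employees 45 ≥ 7; operates a retail storefront → exempt from Compliance Authorization.
Art. VI. does not dispense prescription medication; provides lodging to guests; employees 45 < 48 → Pharmacy Certificate not required.
Art. VII. provides lodging to guests; operates a retail storefront; employees 45 ≥ 26 → Annual License not required.
Art. VIII. employees 45 ≤ 90 → Operating Permit not required.
Art. IX. is a home-based business; does not dispense prescription medication → Home Occupation License not required.
Art. X. employees 45 > 24; provides lodging to guests; operates a retail storefront → Large Employer Certificate required.

Compliance Certificate, Large Employer Certificate, Small Employer License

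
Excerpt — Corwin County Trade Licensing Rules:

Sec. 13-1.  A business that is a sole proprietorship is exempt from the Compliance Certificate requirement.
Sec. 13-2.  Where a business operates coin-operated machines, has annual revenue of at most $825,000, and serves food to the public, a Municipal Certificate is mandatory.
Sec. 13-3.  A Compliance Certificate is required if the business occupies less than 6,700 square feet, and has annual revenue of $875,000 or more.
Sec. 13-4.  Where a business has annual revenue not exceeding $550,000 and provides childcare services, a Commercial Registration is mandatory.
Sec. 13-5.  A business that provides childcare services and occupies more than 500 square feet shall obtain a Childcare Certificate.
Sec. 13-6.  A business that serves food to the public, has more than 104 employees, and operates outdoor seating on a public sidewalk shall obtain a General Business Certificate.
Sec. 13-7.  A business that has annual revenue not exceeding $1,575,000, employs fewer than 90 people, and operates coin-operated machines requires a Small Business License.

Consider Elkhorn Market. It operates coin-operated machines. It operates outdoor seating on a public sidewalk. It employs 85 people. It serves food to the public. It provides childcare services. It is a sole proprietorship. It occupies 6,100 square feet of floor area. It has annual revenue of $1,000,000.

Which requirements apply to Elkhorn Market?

Childcare Certificate, Small Business License

Sec. 13-1. is a sole proprietorship → exempt from Compliance Certificate.
Sec. 13-2. operates coin-operated machines; revenue $1,000,000 > $825,000; serves food to the public → Municipal Certificate not required.
Sec. 13-3. floor area 6,100 square feet < 6,700 square feet; revenue $1,000,000 ≥ $875,000 → Compliance Certificate required.
Sec. 13-4. revenue $1,000,000 > $550,000; provides childcare services → Commercial Registration not required.
Sec. 13-5. provides childcare services; floor area 6,100 square feet > 500 square feet → Childcare Certificate required.
Sec. 13-6. serves food to the public; employees 85 ≤ 104; operates outdoor seating on a public sidewalk → General Business Certificate not required.
Sec. 13-7. revenue $1,000,000 ≤ $1,575,000; employees 85 < 90; operates coin-operated machines → Small Business License required.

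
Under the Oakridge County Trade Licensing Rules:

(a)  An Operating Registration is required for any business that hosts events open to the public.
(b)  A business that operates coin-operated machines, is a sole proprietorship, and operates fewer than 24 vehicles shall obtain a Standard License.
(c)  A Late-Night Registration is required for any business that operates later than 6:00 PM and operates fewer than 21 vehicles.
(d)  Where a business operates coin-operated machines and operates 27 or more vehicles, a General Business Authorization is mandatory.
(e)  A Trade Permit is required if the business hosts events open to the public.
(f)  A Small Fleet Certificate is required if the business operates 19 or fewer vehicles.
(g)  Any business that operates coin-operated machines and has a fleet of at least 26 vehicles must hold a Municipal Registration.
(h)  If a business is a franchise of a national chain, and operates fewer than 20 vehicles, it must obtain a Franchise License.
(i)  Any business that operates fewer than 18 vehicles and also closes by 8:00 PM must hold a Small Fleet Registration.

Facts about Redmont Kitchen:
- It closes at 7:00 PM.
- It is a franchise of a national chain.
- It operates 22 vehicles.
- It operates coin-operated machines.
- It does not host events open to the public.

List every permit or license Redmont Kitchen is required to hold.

(a) does not host events open to the public → Operating Registration not required.
(b) operates coin-operated machines; is a franchise of a national chain (not: is a sole proprietorship); vehicles 22 < 24 → Standard License not required.
(c) closes 7:00 PM, after 6:00 PM; vehicles 22 ≥ 21 → Late-Night Registration not required.
(d) operates coin-operated machines; vehicles 22 < 27 → General Business Authorization not required.
(e) does not host events open to the public → Trade Permit not required.
(f) vehicles 22 > 19 → Small Fleet Certificate not required.
(g) operates coin-operated machines; vehicles 22 < 26 → Municipal Registration not required.
(h) is a franchise of a national chain; vehicles 22 ≥ 20 → Franchise License not required.
(i) vehicles 22 ≥ 18; closes 7:00 PM, at/before 8:00 PM → Small Fleet Registration not required.

None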